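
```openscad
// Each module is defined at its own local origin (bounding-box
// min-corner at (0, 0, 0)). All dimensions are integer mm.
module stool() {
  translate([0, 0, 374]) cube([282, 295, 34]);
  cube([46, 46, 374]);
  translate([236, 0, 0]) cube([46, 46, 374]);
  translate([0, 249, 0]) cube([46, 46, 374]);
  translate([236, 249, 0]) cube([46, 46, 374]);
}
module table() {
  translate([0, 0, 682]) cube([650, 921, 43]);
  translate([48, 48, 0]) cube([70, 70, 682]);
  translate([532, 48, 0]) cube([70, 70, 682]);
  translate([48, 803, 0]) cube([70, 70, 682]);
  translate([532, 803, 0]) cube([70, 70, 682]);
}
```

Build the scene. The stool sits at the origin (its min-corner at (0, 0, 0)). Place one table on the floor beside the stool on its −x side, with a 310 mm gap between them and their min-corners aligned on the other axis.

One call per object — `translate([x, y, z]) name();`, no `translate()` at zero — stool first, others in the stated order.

stool();
translate([-960, 0, 0]) table();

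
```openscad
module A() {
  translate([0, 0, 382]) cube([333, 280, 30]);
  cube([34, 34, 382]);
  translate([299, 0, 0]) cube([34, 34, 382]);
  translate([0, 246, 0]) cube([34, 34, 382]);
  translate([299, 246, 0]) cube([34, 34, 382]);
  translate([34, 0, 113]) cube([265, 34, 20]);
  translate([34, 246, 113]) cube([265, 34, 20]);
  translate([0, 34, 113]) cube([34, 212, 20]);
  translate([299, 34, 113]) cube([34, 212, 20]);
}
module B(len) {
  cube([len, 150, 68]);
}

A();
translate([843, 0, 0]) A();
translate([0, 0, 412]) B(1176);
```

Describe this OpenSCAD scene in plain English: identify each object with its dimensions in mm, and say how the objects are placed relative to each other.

A is a four-legged stool. The seat is 333×280 mm, 30 mm thick, top at z = 412 mm. It stands on four square legs, each 34×34 mm in cross-section, from z = 0 to the seat underside, each flush with a corner of the seat. Four stretchers, 34 mm wide and 20 mm tall, connect adjacent legs with their undersides at z = 113 mm, each running between the inner faces of the legs it joins and aligned with the legs' outer faces on the other axis.

B is a rectangular beam 1176 mm long (x), 150 mm deep (y), 68 mm thick (z).

The beam spans the tops of two stools placed 510 mm apart, resting at z = 412 mm.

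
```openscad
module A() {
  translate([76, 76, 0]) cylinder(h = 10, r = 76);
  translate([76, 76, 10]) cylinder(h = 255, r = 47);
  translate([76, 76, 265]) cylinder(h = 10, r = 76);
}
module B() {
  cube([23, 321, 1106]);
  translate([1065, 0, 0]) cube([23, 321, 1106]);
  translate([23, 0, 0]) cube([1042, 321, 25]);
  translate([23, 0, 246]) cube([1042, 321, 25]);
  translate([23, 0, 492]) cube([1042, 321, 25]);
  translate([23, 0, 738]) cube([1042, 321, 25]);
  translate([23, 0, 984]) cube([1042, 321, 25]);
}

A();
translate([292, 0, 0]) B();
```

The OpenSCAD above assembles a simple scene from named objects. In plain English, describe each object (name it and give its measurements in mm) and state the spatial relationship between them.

A is a spool: two coaxial disc flanges of radius 76 mm and thickness 10 mm, joined by a core cylinder of radius 47 mm and height 255 mm. The lower flange rests on z = 0 and the three cylinders share a vertical axis.

B is an open bookshelf. Two side panels, each 23 mm thick, 321 mm deep and 1106 mm tall, stand 1088 mm apart (outside-to-outside). Between them sit 5 shelves, each 25 mm thick and 321 mm deep, spanning the full gap between the sides. The bottom shelf rests on the floor (its underside at z = 0) and the clear gap between one shelf's top and the next shelf's underside is 221 mm.

The bookshelf is on the floor beside the spool on its +x side.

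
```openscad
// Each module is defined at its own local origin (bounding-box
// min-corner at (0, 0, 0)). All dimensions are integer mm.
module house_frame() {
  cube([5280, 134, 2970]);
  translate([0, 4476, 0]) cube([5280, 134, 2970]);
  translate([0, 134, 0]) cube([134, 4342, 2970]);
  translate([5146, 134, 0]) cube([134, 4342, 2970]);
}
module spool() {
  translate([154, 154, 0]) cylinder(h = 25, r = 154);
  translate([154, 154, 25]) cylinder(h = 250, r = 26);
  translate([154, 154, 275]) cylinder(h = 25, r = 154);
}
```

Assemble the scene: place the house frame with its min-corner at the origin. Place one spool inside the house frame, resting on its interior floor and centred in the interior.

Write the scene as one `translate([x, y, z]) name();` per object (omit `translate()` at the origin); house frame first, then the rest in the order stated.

house_frame();
translate([2486, 2151, 0]) spool();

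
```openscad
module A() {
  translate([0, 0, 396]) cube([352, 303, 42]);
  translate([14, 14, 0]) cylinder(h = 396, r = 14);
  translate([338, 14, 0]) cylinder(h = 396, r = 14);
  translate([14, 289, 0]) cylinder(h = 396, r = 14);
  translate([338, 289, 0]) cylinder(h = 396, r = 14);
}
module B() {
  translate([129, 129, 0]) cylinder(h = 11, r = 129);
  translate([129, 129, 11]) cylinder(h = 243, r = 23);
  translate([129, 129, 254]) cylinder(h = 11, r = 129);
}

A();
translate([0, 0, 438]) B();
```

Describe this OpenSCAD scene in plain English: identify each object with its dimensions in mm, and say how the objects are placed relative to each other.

A is a simple wooden stool: a rectangular seat 352 mm (x) by 303 mm (y), 42 mm thick, top face at z = 438 mm, on four round legs, each 28 mm in diameter. The legs rest on z = 0, each leg's axis is inset half a diameter from the nearest pair of seat edges (so the leg's bounding box is flush with the corner).

B is a spool: two coaxial disc flanges of radius 129 mm and thickness 11 mm, joined by a core cylinder of radius 23 mm and height 243 mm. The lower flange rests on z = 0 and the three cylinders share a vertical axis.

The spool is on top of the stool.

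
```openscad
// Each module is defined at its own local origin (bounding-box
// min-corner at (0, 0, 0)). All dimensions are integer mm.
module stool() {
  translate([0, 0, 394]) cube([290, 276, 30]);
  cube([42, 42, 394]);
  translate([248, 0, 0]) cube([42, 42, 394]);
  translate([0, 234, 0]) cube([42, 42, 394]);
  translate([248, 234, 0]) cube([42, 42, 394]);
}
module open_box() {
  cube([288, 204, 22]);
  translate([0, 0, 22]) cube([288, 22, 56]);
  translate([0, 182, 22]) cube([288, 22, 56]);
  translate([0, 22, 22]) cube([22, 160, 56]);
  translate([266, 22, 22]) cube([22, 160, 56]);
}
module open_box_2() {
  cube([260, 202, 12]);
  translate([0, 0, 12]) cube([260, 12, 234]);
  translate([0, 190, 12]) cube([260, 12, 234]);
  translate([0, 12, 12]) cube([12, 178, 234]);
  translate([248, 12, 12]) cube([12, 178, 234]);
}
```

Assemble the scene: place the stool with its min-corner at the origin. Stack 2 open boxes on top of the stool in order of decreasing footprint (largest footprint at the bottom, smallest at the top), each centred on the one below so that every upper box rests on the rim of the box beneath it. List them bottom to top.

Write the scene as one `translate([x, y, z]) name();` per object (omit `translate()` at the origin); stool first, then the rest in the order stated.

stool();
translate([1, 36, 424]) open_box();
translate([15, 37, 502]) open_box_2();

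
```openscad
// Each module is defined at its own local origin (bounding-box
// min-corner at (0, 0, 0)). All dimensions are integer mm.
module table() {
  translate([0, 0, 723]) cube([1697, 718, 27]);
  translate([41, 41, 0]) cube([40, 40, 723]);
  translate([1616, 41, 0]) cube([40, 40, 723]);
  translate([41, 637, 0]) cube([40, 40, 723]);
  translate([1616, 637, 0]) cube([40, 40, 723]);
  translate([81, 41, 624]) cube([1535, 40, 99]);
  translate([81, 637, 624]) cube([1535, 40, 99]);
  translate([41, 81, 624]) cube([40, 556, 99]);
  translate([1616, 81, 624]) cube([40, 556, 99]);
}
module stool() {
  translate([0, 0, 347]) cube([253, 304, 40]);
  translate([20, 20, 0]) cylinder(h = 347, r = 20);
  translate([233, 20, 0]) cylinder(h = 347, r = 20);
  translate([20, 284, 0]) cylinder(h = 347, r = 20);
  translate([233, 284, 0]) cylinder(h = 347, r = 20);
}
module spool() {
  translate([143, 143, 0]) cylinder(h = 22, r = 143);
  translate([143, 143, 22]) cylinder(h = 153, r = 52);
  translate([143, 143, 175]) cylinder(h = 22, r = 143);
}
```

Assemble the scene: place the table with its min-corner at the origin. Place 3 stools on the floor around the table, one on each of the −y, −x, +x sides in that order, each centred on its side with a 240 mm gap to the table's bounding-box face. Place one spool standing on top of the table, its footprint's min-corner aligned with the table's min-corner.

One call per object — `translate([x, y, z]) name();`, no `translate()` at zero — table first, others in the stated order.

table();
translate([722, -544, 0]) stool();
translate([-493, 207, 0]) stool();
translate([1937, 207, 0]) stool();
translate([0, 0, 750]) spool();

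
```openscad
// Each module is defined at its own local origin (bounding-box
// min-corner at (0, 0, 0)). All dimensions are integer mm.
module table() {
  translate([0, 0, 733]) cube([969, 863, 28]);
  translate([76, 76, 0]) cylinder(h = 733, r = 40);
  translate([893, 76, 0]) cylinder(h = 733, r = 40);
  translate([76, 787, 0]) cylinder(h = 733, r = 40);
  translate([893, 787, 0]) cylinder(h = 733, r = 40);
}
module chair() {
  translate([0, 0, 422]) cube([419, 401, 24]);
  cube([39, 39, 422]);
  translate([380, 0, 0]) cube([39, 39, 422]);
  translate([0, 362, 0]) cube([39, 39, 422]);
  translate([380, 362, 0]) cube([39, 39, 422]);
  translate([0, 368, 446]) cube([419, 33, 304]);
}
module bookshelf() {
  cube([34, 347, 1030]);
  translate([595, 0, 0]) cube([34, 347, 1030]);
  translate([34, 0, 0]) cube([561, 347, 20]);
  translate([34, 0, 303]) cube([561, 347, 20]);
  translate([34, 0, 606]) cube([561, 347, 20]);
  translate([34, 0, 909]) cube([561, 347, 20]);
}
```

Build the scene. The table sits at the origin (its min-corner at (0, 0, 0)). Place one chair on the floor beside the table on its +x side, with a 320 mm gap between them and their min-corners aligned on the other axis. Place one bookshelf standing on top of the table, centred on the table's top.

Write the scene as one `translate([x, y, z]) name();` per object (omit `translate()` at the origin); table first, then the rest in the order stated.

table();
translate([1289, 0, 0]) chair();
translate([170, 258, 761]) bookshelf();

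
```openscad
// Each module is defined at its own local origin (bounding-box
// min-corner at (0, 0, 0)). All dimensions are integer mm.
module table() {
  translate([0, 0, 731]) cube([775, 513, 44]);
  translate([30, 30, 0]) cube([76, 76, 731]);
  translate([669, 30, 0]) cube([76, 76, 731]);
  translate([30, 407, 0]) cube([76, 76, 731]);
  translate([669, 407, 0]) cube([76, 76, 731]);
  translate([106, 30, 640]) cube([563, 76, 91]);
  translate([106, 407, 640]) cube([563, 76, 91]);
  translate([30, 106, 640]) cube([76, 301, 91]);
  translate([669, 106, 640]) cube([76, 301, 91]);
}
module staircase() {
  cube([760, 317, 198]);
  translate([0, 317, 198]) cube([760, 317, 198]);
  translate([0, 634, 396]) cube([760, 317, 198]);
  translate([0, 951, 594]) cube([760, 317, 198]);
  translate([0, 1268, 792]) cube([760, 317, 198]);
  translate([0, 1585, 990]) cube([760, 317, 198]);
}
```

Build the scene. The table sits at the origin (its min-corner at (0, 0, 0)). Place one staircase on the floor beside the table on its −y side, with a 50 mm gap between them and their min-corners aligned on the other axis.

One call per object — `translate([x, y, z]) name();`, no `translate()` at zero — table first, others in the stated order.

table();
translate([0, -1952, 0]) staircase();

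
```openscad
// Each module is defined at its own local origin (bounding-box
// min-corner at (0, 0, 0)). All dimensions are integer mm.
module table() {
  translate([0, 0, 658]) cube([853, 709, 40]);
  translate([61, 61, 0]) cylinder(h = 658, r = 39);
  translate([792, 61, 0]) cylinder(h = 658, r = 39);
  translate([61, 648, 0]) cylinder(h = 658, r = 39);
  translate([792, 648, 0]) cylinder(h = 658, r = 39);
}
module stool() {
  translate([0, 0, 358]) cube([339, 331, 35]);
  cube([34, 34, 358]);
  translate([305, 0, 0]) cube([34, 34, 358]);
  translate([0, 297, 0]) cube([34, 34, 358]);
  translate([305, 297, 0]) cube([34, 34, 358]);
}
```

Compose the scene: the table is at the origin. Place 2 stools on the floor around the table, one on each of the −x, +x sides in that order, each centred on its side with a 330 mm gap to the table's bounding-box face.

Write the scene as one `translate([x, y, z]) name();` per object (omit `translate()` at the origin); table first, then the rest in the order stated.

table();
translate([-669, 189, 0]) stool();
translate([1183, 189, 0]) stool();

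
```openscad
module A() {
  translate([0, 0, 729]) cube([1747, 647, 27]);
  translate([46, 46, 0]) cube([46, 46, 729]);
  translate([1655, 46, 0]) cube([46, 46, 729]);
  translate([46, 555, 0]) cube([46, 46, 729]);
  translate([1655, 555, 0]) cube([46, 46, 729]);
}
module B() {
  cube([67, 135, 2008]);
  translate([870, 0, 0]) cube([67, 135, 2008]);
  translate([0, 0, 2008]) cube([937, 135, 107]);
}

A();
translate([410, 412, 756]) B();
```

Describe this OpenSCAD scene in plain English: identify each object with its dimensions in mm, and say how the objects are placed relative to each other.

A is a table with a 1747×647 mm rectangular top, 27 mm thick, top surface at z = 756 mm, supported by four 46×46 mm square legs, each inset 46 mm from the nearest pair of top edges, running from the floor.

B is a rectangular door frame: two vertical jambs of 67×135 mm section, 2008 mm tall, with a clear opening 803 mm wide between their inner faces. A header 107 mm tall and 135 mm deep lies on top of the jambs and spans the full outside width.

The door frame is on top of the table.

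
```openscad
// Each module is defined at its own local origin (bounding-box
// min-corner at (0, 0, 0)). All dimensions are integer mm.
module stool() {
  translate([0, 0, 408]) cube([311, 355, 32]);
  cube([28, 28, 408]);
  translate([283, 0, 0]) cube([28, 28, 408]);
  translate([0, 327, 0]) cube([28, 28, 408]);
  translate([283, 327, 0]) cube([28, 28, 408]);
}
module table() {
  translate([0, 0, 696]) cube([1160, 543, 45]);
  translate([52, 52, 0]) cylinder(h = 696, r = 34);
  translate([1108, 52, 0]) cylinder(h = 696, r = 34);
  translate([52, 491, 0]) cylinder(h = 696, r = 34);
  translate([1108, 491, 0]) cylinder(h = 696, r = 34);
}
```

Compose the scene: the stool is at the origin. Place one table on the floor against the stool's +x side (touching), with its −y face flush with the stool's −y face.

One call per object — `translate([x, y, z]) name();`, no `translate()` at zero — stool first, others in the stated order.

stool();
translate([311, 0, 0]) table();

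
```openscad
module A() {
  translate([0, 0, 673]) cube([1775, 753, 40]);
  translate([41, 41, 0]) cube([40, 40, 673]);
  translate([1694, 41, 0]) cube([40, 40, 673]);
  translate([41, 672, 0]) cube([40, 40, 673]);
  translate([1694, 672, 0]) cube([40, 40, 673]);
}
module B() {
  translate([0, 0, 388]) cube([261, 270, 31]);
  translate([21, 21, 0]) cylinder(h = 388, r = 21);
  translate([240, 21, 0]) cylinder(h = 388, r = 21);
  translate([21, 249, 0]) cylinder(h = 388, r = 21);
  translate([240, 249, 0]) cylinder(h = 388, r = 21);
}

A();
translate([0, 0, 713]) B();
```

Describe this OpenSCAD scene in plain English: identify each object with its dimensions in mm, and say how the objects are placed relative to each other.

A is a table with a 1775×753 mm rectangular top, 40 mm thick, top surface at z = 713 mm, supported by four 40×40 mm square legs, each inset 41 mm from the nearest pair of top edges, running from the floor.

B is a simple wooden stool: a rectangular seat 261 mm (x) by 270 mm (y), 31 mm thick, top face at z = 419 mm, on four round legs, each 42 mm in diameter. The legs rest on z = 0, each leg's axis is inset half a diameter from the nearest pair of seat edges (so the leg's bounding box is flush with the corner).

The stool is on top of the table.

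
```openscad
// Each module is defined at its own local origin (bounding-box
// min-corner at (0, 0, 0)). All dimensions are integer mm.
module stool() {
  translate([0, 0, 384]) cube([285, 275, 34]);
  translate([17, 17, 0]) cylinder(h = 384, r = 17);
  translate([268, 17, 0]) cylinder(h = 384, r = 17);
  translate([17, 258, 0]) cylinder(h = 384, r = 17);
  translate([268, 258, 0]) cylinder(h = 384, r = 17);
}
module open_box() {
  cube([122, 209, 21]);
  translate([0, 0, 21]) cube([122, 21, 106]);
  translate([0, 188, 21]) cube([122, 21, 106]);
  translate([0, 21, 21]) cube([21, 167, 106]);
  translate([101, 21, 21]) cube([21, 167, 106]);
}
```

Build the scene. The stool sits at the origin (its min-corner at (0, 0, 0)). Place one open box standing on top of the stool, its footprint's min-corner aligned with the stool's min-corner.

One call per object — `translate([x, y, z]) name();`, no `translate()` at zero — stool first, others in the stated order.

stool();
translate([0, 0, 418]) open_box();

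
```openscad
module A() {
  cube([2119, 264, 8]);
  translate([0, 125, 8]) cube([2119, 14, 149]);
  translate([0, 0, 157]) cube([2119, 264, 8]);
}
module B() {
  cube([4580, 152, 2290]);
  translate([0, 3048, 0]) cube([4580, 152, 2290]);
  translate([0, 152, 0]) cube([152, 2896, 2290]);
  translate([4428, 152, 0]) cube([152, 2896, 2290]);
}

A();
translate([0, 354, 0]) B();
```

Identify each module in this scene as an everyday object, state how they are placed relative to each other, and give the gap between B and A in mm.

The house frame's nearest face is 90 mm from the I-beam's +y face.

A is an I-beam. B is a house frame. The house frame is on the floor beside the I-beam on its +y side. The gap between the house frame and the I-beam is 90 mm.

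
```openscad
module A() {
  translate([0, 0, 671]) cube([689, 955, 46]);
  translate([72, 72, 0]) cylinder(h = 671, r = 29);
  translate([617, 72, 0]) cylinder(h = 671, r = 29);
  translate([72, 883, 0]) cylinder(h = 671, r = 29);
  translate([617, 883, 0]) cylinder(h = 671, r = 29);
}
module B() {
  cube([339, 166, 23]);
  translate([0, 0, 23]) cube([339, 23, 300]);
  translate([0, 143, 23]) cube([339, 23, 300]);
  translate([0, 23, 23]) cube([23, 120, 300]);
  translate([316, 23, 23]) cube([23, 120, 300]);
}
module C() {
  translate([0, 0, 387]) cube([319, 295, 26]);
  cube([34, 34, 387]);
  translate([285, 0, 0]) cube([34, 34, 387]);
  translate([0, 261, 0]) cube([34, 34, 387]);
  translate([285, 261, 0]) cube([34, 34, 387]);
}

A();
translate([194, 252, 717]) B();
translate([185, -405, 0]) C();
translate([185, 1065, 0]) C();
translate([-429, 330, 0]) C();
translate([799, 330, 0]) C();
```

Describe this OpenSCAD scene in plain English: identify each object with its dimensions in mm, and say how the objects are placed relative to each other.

A is a table with a 689×955 mm rectangular top, 46 mm thick, top surface at z = 717 mm, supported by four round legs of 58 mm diameter, each leg's bounding box inset 43 mm from the nearest pair of top edges, running from the floor.

B is an open-topped rectangular box: outside dimensions 339×166×323 mm, with a uniform wall and base thickness of 23 mm. The base is a full 339×166 slab on the floor; four walls sit on top of the base. The front and back walls (the −y and +y sides) span the full width; the two side walls fit between them.

C is a four-legged stool. The seat is 319×295 mm, 26 mm thick, top at z = 413 mm. It stands on four square legs, each 34×34 mm in cross-section, from z = 0 to the seat underside, each flush with a corner of the seat.

The open box is on top of the table. Four stools sit around the table at the −y, +y, −x, +x sides.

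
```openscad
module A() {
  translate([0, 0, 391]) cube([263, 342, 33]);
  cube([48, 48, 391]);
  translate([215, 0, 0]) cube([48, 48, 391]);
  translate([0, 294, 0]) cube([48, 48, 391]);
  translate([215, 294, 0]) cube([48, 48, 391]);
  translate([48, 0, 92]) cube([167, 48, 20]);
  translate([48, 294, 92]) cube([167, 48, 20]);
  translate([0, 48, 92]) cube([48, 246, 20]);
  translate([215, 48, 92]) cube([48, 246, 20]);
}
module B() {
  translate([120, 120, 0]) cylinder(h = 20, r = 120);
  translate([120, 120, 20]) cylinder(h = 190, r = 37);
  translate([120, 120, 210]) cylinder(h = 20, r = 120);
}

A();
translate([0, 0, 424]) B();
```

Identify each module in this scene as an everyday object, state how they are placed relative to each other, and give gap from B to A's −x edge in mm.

The spool's min-x is at 0; the stool's min-x is 0; gap = 0 mm.

A is a stool. B is a spool. The spool is on top of the stool. The gap from the spool to the stool's −x edge is 0 mm.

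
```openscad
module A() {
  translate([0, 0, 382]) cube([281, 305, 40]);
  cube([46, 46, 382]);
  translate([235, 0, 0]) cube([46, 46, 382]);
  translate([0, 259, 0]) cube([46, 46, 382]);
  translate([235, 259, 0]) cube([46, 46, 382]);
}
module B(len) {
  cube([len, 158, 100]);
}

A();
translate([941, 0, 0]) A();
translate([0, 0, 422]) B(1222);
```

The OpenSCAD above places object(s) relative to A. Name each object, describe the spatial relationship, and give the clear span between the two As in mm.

Second stool starts at x = 941; first ends at x = 281; clear span = 941 − 281 = 660 mm.

A is a stool. B is a beam. A beam spans the tops of two stools. The clear span between the two stools is 660 mm.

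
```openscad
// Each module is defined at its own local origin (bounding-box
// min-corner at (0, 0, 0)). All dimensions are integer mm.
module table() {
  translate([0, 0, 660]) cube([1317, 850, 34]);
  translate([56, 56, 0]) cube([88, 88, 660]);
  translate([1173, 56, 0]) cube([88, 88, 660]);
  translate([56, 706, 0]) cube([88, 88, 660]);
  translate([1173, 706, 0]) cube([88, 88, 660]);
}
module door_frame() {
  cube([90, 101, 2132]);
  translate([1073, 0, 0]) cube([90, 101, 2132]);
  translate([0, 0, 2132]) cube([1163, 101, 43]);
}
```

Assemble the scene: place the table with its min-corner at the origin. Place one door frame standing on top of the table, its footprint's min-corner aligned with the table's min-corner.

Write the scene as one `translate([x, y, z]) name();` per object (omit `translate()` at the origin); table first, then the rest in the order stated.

table();
translate([0, 0, 694]) door_frame();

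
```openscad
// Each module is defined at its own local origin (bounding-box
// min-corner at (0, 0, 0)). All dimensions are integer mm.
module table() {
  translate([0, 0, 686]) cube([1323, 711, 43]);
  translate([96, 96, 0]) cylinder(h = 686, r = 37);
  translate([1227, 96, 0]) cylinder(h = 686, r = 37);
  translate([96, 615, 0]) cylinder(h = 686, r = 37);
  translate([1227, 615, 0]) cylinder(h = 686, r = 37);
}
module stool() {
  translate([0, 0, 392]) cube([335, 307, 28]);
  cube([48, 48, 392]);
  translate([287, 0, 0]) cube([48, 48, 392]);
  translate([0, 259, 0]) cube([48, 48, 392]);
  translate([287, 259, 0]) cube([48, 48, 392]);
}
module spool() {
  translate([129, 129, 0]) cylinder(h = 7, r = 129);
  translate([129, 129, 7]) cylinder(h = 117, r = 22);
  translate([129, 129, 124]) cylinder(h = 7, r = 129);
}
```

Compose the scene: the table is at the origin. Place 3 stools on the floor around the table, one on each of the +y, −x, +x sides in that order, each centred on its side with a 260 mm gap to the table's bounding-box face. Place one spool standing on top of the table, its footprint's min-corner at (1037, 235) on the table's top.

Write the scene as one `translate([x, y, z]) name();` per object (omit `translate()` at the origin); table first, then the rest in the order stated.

table();
translate([494, 971, 0]) stool();
translate([-595, 202, 0]) stool();
translate([1583, 202, 0]) stool();
translate([1037, 235, 729]) spool();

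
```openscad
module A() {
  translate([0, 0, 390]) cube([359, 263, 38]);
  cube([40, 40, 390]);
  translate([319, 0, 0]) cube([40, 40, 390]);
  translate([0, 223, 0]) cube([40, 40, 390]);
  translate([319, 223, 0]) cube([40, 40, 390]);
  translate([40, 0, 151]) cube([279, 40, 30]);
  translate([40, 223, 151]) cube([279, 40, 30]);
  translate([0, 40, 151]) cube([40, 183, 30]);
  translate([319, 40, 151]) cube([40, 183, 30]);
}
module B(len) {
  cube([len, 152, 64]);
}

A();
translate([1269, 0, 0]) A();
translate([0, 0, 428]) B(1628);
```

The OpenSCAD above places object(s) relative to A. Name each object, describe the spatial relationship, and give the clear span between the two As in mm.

A is a stool. B is a beam. A beam spans the tops of two stools. The clear span between the two stools is 910 mm.

Second stool starts at x = 1269; first ends at x = 359; clear span = 1269 − 359 = 910 mm.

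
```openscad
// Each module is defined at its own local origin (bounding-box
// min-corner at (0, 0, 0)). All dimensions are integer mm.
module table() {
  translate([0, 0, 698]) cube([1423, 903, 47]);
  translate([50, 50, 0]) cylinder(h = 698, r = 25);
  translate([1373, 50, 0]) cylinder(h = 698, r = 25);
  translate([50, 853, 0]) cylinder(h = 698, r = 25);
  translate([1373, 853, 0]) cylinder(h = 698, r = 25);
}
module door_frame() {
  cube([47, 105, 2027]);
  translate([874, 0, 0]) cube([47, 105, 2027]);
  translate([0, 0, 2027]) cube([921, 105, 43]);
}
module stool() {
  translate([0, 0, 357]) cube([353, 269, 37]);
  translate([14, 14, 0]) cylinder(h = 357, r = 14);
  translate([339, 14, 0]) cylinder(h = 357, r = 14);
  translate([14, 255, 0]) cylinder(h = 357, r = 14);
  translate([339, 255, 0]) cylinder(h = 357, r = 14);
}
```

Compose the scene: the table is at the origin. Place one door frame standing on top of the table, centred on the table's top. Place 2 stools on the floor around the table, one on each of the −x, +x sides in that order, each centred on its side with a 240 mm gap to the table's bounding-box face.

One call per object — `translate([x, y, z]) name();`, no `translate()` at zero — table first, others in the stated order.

table();
translate([251, 399, 745]) door_frame();
translate([-593, 317, 0]) stool();
translate([1663, 317, 0]) stool();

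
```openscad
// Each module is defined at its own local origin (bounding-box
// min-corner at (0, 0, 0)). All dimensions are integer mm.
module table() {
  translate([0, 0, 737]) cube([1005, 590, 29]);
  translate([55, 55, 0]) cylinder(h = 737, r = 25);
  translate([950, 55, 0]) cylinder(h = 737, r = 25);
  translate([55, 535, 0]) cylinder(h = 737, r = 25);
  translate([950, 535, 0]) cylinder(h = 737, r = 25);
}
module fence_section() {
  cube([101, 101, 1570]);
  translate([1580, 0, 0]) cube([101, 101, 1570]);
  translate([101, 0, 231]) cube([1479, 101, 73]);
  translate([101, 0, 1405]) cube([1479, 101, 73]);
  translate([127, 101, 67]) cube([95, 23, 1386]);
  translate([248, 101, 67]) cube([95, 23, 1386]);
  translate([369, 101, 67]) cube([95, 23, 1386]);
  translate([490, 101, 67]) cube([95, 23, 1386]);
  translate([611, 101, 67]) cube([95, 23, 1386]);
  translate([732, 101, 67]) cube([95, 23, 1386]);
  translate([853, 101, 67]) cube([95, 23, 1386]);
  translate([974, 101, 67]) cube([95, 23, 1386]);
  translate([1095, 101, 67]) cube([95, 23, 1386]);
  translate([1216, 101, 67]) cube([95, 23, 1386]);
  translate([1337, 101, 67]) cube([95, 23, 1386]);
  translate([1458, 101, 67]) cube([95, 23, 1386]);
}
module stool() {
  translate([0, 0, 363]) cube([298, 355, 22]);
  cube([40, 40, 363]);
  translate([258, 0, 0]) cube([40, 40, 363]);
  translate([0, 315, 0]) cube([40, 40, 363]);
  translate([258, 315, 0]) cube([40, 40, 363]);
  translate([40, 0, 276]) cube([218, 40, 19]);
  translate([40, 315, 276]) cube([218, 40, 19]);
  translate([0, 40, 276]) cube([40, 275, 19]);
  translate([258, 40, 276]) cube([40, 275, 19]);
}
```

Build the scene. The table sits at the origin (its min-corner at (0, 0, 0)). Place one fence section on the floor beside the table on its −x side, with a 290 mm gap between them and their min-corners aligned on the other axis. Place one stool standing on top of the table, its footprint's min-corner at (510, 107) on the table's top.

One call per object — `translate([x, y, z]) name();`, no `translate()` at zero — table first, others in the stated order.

table();
translate([-1971, 0, 0]) fence_section();
translate([510, 107, 766]) stool();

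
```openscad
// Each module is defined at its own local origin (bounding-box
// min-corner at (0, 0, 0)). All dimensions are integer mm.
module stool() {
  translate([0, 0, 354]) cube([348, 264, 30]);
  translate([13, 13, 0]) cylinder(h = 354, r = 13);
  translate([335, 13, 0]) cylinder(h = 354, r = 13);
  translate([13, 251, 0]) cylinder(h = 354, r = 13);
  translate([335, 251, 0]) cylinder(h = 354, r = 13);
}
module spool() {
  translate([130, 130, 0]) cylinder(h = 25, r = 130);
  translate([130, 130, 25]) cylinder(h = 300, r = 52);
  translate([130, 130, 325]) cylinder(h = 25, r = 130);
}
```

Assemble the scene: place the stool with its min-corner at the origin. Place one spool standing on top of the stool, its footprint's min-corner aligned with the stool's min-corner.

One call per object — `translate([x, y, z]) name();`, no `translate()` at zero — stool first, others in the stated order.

stool();
translate([0, 0, 384]) spool();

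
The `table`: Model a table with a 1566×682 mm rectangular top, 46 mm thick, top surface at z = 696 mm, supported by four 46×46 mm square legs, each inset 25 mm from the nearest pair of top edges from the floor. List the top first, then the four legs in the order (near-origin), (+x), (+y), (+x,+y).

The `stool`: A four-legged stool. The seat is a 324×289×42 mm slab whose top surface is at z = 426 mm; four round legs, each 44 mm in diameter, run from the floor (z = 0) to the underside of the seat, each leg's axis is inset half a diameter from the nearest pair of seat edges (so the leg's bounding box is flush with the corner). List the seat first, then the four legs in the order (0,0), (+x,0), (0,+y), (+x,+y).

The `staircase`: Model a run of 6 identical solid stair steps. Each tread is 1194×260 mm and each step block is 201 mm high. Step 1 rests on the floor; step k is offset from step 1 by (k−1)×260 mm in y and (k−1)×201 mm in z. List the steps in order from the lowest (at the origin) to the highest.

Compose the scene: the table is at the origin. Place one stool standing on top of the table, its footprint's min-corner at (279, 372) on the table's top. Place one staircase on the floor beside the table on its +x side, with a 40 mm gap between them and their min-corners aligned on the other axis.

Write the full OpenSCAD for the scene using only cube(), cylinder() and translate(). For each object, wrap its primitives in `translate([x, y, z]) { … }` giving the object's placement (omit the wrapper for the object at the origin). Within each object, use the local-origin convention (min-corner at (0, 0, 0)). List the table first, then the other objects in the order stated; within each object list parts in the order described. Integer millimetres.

translate([0, 0, 650]) cube([1566, 682, 46]);
translate([25, 25, 0]) cube([46, 46, 650]);
translate([1495, 25, 0]) cube([46, 46, 650]);
translate([25, 611, 0]) cube([46, 46, 650]);
translate([1495, 611, 0]) cube([46, 46, 650]);
translate([279, 372, 696]) {
  translate([0, 0, 384]) cube([324, 289, 42]);
  translate([22, 22, 0]) cylinder(h = 384, r = 22);
  translate([302, 22, 0]) cylinder(h = 384, r = 22);
  translate([22, 267, 0]) cylinder(h = 384, r = 22);
  translate([302, 267, 0]) cylinder(h = 384, r = 22);
}
translate([1606, 0, 0]) {
  cube([1194, 260, 201]);
  translate([0, 260, 201]) cube([1194, 260, 201]);
  translate([0, 520, 402]) cube([1194, 260, 201]);
  translate([0, 780, 603]) cube([1194, 260, 201]);
  translate([0, 1040, 804]) cube([1194, 260, 201]);
  translate([0, 1300, 1005]) cube([1194, 260, 201]);
}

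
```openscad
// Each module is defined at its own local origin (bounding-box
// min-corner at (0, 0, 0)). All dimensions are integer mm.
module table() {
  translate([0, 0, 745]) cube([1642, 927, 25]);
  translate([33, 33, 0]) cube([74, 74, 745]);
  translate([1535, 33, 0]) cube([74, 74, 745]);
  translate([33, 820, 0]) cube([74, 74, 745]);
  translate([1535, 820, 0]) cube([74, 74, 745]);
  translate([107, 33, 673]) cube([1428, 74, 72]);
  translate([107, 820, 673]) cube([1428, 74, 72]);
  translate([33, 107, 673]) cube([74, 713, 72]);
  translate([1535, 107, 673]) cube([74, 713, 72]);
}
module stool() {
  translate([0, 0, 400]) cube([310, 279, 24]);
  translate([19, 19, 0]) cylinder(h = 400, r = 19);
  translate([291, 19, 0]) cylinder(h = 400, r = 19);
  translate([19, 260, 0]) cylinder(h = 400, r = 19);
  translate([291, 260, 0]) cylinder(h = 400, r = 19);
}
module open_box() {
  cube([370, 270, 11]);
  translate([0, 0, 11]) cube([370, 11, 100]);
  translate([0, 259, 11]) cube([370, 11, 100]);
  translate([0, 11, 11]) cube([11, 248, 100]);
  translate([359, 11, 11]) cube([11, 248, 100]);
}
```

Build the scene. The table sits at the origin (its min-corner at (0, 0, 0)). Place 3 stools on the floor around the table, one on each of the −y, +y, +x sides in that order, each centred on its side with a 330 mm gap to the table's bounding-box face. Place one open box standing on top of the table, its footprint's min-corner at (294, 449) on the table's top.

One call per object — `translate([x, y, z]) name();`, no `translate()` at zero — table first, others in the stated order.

table();
translate([666, -609, 0]) stool();
translate([666, 1257, 0]) stool();
translate([1972, 324, 0]) stool();
translate([294, 449, 770]) open_box();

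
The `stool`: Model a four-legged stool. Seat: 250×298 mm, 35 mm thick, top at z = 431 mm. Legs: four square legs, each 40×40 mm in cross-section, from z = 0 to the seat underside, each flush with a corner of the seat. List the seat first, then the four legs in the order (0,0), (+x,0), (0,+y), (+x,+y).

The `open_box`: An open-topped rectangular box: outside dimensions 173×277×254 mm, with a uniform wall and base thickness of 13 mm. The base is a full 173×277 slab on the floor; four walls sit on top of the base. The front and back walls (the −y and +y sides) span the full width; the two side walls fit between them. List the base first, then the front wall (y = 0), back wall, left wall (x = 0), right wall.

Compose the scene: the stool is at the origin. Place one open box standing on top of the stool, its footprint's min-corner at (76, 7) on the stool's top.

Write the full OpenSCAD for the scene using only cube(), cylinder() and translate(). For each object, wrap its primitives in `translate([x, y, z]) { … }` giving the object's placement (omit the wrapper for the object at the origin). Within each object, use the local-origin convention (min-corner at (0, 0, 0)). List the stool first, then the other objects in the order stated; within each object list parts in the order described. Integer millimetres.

translate([0, 0, 396]) cube([250, 298, 35]);
cube([40, 40, 396]);
translate([210, 0, 0]) cube([40, 40, 396]);
translate([0, 258, 0]) cube([40, 40, 396]);
translate([210, 258, 0]) cube([40, 40, 396]);
translate([76, 7, 431]) {
  cube([173, 277, 13]);
  translate([0, 0, 13]) cube([173, 13, 241]);
  translate([0, 264, 13]) cube([173, 13, 241]);
  translate([0, 13, 13]) cube([13, 251, 241]);
  translate([160, 13, 13]) cube([13, 251, 241]);
}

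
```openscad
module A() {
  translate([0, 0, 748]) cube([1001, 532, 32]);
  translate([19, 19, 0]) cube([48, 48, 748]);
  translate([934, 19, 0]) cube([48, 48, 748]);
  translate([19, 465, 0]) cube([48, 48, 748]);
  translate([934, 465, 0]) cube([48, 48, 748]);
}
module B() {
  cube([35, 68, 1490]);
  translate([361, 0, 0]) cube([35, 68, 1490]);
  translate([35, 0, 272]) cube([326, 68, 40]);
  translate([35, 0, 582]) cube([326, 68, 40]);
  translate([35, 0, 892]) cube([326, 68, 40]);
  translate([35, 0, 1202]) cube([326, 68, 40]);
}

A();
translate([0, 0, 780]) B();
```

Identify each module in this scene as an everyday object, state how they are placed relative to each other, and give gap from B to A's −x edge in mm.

A is a table. B is a ladder. The ladder is on top of the table. The gap from the ladder to the table's −x edge is 0 mm.

The ladder's min-x is at 0; the table's min-x is 0; gap = 0 mm.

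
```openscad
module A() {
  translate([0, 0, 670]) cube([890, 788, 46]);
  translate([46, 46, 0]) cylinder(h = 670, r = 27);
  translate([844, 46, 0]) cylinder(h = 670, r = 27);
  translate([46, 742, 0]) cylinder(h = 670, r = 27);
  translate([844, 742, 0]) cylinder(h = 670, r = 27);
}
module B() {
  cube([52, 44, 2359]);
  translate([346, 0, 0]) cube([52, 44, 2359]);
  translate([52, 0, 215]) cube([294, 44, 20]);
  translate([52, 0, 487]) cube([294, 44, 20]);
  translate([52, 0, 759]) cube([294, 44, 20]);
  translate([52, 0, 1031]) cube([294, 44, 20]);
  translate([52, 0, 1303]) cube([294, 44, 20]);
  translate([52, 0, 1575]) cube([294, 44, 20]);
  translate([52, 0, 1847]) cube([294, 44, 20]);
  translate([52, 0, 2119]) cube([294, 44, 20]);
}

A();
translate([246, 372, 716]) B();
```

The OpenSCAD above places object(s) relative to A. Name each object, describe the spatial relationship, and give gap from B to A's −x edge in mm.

A is a table. B is a ladder. The ladder is on top of the table, centred. The gap from the ladder to the table's −x edge is 246 mm.

The ladder's min-x is at 246; the table's min-x is 0; gap = 246 mm.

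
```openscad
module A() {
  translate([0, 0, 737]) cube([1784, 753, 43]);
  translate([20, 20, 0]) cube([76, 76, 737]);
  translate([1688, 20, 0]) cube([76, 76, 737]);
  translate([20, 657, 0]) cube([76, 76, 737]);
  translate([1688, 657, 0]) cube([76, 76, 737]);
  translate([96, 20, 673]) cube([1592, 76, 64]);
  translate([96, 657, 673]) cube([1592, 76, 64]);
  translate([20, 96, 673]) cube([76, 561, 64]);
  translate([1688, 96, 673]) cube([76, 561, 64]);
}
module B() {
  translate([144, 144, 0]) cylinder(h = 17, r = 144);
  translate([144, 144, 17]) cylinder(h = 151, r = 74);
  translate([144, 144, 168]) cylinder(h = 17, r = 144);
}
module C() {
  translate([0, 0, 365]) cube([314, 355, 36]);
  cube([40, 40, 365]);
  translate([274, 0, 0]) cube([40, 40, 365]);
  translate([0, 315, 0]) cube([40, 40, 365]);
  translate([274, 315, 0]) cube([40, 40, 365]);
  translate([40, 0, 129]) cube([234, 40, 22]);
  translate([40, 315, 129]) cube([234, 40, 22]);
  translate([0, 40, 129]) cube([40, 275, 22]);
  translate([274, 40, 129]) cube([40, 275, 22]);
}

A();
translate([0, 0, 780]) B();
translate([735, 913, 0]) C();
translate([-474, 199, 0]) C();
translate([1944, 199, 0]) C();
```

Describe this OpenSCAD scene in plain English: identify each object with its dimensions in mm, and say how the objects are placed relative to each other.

A is a table with a 1784×753 mm rectangular top, 43 mm thick, top surface at z = 780 mm, supported by four 76×76 mm square legs, each inset 20 mm from the nearest pair of top edges, running from the floor. Four apron rails, 76 mm thick and 64 mm tall, run between adjacent legs with their top edges flush with the underside of the top and their outer faces flush with the legs' outer faces.

B is a spool: two coaxial disc flanges of radius 144 mm and thickness 17 mm, joined by a core cylinder of radius 74 mm and height 151 mm. The lower flange rests on z = 0 and the three cylinders share a vertical axis.

C is a four-legged stool. The seat is a 314×355×36 mm slab whose top surface is at z = 401 mm; four square legs, each 40×40 mm in cross-section, run from the floor (z = 0) to the underside of the seat, each flush with a corner of the seat. Four stretchers, 40 mm wide and 22 mm tall, connect adjacent legs with their undersides at z = 129 mm, each running between the inner faces of the legs it joins and aligned with the legs' outer faces on the other axis.

The spool is on top of the table. Three stools sit around the table at the +y, −x, +x sides.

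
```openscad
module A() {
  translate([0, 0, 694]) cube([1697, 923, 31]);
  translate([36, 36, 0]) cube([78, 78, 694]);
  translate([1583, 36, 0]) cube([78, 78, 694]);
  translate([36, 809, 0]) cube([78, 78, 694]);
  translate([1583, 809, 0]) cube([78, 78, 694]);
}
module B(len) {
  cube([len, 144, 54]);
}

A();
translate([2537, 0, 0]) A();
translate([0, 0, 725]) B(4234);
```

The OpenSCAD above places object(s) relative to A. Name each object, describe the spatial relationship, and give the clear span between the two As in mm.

Second table starts at x = 2537; first ends at x = 1697; clear span = 2537 − 1697 = 840 mm.

A is a table. B is a beam. A beam spans the tops of two tables. The clear span between the two tables is 840 mm.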